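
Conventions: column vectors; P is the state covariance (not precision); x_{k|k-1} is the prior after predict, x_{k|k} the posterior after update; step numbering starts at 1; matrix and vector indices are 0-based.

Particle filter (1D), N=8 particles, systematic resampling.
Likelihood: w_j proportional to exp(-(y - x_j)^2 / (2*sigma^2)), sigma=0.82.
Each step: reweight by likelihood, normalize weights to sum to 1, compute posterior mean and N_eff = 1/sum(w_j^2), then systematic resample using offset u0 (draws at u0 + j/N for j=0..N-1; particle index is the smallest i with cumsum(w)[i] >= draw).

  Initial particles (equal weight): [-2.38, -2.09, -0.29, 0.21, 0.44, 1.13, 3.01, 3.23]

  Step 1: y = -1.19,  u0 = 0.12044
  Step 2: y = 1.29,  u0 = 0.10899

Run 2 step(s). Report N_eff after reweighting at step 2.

step 1: w=[0.1903, 0.2986, 0.2986, 0.1270, 0.0756, 0.0100, 0.0000, 0.0000]  mean=-1.0923  Neff=4.2292  idx=[0, 1, 1, 2, 2, 2, 3, 5]
step 2: w=[0.0000, 0.0001, 0.0001, 0.0835, 0.0835, 0.0835, 0.2246, 0.5246]  mean=0.5667  Neff=2.8857  idx=[4, 5, 6, 7, 7, 7, 7, 7]

N_eff = 2.8857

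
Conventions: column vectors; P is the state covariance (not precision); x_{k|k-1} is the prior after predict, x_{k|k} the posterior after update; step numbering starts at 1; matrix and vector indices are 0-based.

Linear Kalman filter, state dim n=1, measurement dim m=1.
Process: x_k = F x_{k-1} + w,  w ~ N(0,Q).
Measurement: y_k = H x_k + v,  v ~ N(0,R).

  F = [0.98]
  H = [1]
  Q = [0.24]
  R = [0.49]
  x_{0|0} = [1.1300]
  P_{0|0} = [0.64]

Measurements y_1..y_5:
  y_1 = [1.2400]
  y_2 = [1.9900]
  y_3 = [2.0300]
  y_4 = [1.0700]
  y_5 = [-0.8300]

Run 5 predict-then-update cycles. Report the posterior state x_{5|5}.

step 1: x^-=[1.1074]  P^-=[0.8547]  S=[1.3447]  K=[0.6356]  nu=[0.1326]  x^+=[1.1917]  P^+=[0.3114]
step 2: x^-=[1.1678]  P^-=[0.5391]  S=[1.0291]  K=[0.5239]  nu=[0.8222]  x^+=[1.5985]  P^+=[0.2567]
step 3: x^-=[1.5666]  P^-=[0.4865]  S=[0.9765]  K=[0.4982]  nu=[0.4634]  x^+=[1.7975]  P^+=[0.2441]
step 4: x^-=[1.7615]  P^-=[0.4745]  S=[0.9645]  K=[0.4919]  nu=[-0.6915]  x^+=[1.4213]  P^+=[0.2411]
step 5: x^-=[1.3929]  P^-=[0.4715]  S=[0.9615]  K=[0.4904]  nu=[-2.2229]  x^+=[0.3028]  P^+=[0.2403]

x_post = [0.3028]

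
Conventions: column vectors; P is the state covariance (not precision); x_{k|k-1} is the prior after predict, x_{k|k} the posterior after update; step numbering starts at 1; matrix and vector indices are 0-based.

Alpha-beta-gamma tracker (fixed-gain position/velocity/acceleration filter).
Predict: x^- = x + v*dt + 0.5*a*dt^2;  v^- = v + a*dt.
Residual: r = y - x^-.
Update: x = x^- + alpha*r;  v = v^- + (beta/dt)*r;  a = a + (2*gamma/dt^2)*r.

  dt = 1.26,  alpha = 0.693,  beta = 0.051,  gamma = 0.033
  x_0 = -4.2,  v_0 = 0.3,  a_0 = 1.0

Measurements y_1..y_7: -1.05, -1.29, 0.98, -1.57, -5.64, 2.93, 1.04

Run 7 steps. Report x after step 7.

x_post = 3.5089

step 1: x_pred=-3.0282  r=1.9782  x^+=-1.6573  v^+=1.6401  a^+=1.0822
step 2: x_pred=1.2683  r=-2.5583  x^+=-0.5046  v^+=2.9001  a^+=0.9759
step 3: x_pred=3.9242  r=-2.9442  x^+=1.8839  v^+=4.0106  a^+=0.8535
step 4: x_pred=7.6147  r=-9.1847  x^+=1.2497  v^+=4.7142  a^+=0.4717
step 5: x_pred=7.5640  r=-13.2040  x^+=-1.5864  v^+=4.7741  a^+=-0.0773
step 6: x_pred=4.3676  r=-1.4376  x^+=3.3714  v^+=4.6185  a^+=-0.1370
step 7: x_pred=9.0819  r=-8.0419  x^+=3.5089  v^+=4.1204  a^+=-0.4713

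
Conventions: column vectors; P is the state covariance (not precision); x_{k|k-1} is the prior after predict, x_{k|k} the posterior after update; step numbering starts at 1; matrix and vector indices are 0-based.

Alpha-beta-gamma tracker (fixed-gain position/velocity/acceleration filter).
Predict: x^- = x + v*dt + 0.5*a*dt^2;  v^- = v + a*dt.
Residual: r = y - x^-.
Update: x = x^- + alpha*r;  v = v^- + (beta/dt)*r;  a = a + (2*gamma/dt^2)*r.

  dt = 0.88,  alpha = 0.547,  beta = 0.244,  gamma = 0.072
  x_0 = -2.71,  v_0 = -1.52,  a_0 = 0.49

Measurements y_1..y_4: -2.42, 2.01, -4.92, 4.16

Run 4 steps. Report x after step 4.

x_post = 1.9613

step 1: x_pred=-3.8579  r=1.4379  x^+=-3.0714  v^+=-0.6901  a^+=0.7574
step 2: x_pred=-3.3854  r=5.3954  x^+=-0.4341  v^+=1.4724  a^+=1.7607
step 3: x_pred=1.5433  r=-6.4633  x^+=-1.9921  v^+=1.2296  a^+=0.5588
step 4: x_pred=-0.6937  r=4.8537  x^+=1.9613  v^+=3.0672  a^+=1.4613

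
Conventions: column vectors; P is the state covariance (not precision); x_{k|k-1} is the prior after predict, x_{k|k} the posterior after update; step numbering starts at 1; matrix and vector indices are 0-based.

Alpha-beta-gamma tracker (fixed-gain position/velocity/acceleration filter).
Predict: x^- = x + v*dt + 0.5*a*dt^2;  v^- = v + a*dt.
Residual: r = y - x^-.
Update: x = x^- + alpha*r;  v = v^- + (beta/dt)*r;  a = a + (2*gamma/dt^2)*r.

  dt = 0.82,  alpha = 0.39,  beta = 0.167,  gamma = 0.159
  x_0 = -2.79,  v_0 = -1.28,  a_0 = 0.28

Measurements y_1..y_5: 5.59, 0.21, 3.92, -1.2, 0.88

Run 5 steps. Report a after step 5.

a_post = -8.2475

step 1: x_pred=-3.7455  r=9.3355  x^+=-0.1046  v^+=0.8508  a^+=4.6950
step 2: x_pred=2.1715  r=-1.9615  x^+=1.4065  v^+=4.3013  a^+=3.7674
step 3: x_pred=6.2002  r=-2.2802  x^+=5.3109  v^+=6.9262  a^+=2.6890
step 4: x_pred=11.8944  r=-13.0944  x^+=6.7876  v^+=6.4644  a^+=-3.5038
step 5: x_pred=10.9104  r=-10.0304  x^+=6.9985  v^+=1.5485  a^+=-8.2475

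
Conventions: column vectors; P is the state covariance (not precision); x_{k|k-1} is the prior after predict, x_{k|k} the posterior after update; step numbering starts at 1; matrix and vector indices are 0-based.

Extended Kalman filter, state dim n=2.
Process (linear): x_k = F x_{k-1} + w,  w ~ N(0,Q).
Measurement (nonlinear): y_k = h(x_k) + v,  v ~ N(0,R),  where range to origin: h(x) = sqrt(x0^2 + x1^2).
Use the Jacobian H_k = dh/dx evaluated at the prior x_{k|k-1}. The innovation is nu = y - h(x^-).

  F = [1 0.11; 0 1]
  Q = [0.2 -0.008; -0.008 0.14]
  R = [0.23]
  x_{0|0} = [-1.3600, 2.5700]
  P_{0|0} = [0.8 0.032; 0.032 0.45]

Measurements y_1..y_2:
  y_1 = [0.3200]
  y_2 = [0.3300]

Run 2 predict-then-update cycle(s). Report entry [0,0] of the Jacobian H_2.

H_jac[0,0] = -0.0020

step 1: x^-=[-1.0773, 2.5700]  P^-=[1.0125 0.0735; 0.0735 0.5900]  H_jac=[-0.3866 0.9223]  S=[0.8307]  K=[-0.3896; 0.6208]  nu=[-2.4667]  x^+=[-0.1163, 1.0387]  P^+=[0.8864 0.2744; 0.2744 0.2698]
step 2: x^-=[-0.0021, 1.0387]  P^-=[1.1500 0.2961; 0.2961 0.4098]  H_jac=[-0.0020 1.0000]  S=[0.6387]  K=[0.4600; 0.6408]  nu=[-0.7087]  x^+=[-0.3281, 0.5846]  P^+=[1.0149 0.1078; 0.1078 0.1476]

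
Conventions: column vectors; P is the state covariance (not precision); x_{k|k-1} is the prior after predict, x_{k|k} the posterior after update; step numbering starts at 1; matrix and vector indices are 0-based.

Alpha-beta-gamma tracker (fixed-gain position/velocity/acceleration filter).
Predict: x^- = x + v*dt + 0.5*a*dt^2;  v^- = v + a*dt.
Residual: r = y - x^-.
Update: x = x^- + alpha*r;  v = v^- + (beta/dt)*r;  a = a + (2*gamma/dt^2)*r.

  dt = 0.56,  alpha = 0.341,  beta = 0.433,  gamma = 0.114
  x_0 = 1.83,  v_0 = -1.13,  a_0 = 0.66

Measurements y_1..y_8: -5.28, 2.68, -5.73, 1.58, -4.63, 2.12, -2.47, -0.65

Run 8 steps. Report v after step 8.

step 1: x_pred=1.3007  r=-6.5807  x^+=-0.9433  v^+=-5.8487  a^+=-4.1244
step 2: x_pred=-4.8653  r=7.5453  x^+=-2.2924  v^+=-2.3242  a^+=1.3613
step 3: x_pred=-3.3805  r=-2.3495  x^+=-4.1817  v^+=-3.3786  a^+=-0.3469
step 4: x_pred=-6.1281  r=7.7081  x^+=-3.4996  v^+=2.3871  a^+=5.2572
step 5: x_pred=-1.3385  r=-3.2915  x^+=-2.4609  v^+=2.7861  a^+=2.8641
step 6: x_pred=-0.4516  r=2.5716  x^+=0.4253  v^+=6.3784  a^+=4.7338
step 7: x_pred=4.7395  r=-7.2095  x^+=2.2811  v^+=3.4548  a^+=-0.5078
step 8: x_pred=4.1361  r=-4.7861  x^+=2.5041  v^+=-0.5303  a^+=-3.9875

v_post = -0.5303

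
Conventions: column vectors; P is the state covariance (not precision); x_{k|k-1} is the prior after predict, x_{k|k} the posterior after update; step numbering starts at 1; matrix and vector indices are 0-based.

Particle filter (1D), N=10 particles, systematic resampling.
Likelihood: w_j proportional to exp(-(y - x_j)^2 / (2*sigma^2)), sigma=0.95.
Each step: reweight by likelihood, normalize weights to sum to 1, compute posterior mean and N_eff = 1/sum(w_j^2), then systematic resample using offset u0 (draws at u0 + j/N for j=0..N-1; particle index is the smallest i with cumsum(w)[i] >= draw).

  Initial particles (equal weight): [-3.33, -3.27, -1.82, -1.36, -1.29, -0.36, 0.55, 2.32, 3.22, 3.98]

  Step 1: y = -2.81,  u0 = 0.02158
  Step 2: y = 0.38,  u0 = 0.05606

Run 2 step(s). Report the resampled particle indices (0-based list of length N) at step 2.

resampled_idx = [6, 7, 7, 8, 8, 8, 9, 9, 9, 9]

step 1: w=[0.2909, 0.3006, 0.1963, 0.1054, 0.0940, 0.0122, 0.0006, 0.0000, 0.0000, 0.0000]  mean=-2.5775  Neff=4.2807  idx=[0, 0, 0, 1, 1, 1, 2, 2, 3, 4]
step 2: w=[0.0009, 0.0009, 0.0009, 0.0012, 0.0012, 0.0012, 0.1267, 0.1267, 0.3458, 0.3947]  mean=-1.4609  Neff=3.2527  idx=[6, 7, 7, 8, 8, 8, 9, 9, 9, 9]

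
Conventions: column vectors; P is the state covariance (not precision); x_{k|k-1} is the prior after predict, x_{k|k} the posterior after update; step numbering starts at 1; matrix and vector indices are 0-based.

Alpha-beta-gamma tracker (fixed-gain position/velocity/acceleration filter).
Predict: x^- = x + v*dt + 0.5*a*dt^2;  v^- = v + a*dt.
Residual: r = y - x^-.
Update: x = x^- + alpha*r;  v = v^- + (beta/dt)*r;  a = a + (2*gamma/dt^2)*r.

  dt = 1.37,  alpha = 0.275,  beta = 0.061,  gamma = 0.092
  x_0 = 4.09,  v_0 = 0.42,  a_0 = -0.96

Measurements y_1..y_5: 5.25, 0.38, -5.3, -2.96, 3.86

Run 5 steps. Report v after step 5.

v_post = -5.2650

step 1: x_pred=3.7645  r=1.4855  x^+=4.1730  v^+=-0.8291  a^+=-0.8144
step 2: x_pred=2.2730  r=-1.8930  x^+=1.7524  v^+=-2.0290  a^+=-0.9999
step 3: x_pred=-1.9658  r=-3.3342  x^+=-2.8827  v^+=-3.5474  a^+=-1.3268
step 4: x_pred=-8.9878  r=6.0278  x^+=-7.3301  v^+=-5.0967  a^+=-0.7359
step 5: x_pred=-15.0033  r=18.8633  x^+=-9.8159  v^+=-5.2650  a^+=1.1134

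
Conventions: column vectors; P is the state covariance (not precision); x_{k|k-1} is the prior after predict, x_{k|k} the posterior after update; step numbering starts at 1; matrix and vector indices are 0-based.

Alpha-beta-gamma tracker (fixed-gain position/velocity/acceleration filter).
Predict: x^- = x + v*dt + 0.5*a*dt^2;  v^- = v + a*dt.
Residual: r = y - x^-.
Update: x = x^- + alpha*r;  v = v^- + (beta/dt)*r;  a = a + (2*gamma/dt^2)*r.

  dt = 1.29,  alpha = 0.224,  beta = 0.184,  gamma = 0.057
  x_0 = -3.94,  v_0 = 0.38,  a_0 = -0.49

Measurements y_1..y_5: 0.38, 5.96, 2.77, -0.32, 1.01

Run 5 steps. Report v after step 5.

step 1: x_pred=-3.8575  r=4.2375  x^+=-2.9083  v^+=0.3523  a^+=-0.1997
step 2: x_pred=-2.6200  r=8.5800  x^+=-0.6981  v^+=1.3185  a^+=0.3881
step 3: x_pred=1.3257  r=1.4443  x^+=1.6492  v^+=2.0251  a^+=0.4870
step 4: x_pred=4.6669  r=-4.9869  x^+=3.5498  v^+=1.9421  a^+=0.1454
step 5: x_pred=6.1760  r=-5.1660  x^+=5.0188  v^+=1.3927  a^+=-0.2085

v_post = 1.3927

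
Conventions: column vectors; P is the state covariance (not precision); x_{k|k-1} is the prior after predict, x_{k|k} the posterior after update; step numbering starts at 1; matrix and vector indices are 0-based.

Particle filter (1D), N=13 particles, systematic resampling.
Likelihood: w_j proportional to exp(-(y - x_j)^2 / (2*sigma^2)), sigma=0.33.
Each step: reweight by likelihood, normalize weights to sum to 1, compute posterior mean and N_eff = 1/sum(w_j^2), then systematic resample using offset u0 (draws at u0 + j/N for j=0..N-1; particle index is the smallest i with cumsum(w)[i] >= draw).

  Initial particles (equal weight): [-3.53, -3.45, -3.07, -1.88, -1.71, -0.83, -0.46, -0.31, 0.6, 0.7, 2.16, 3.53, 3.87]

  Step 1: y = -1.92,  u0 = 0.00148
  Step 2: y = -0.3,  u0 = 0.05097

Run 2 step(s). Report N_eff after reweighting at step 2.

N_eff = 6.5723

step 1: w=[0.0000, 0.0000, 0.0013, 0.5466, 0.4497, 0.0024, 0.0000, 0.0000, 0.0000, 0.0000, 0.0000, 0.0000, 0.0000]  mean=-1.8026  Neff=1.9959  idx=[3, 3, 3, 3, 3, 3, 3, 3, 4, 4, 4, 4, 4]
step 2: w=[0.0168, 0.0168, 0.0168, 0.0168, 0.0168, 0.0168, 0.0168, 0.0168, 0.1731, 0.1731, 0.1731, 0.1731, 0.1731]  mean=-1.7328  Neff=6.5723  idx=[3, 7, 8, 8, 9, 9, 10, 10, 11, 11, 11, 12, 12]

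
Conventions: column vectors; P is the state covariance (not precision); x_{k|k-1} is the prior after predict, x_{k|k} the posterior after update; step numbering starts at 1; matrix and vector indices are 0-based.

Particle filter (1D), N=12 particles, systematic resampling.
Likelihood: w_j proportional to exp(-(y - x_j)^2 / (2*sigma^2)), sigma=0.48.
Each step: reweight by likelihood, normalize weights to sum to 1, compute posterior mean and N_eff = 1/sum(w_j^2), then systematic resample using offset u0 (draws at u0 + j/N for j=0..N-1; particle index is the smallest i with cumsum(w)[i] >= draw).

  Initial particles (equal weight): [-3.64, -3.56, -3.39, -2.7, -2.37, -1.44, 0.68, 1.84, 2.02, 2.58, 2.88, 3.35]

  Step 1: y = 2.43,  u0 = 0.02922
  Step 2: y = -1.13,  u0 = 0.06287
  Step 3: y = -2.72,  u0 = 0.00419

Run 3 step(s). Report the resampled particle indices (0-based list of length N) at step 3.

resampled_idx = [0, 0, 1, 2, 3, 4, 5, 5, 6, 7, 8, 9]

step 1: w=[0.0000, 0.0000, 0.0000, 0.0000, 0.0000, 0.0000, 0.0004, 0.1608, 0.2377, 0.3260, 0.2206, 0.0545]  mean=2.4352  Neff=4.1627  idx=[7, 7, 8, 8, 8, 9, 9, 9, 9, 10, 10, 11]
step 2: w=[0.4396, 0.4396, 0.0403, 0.0403, 0.0403, 0.0000, 0.0000, 0.0000, 0.0000, 0.0000, 0.0000, 0.0000]  mean=1.8618  Neff=2.5552  idx=[0, 0, 0, 0, 0, 1, 1, 1, 1, 1, 2, 4]
step 3: w=[0.0995, 0.0995, 0.0995, 0.0995, 0.0995, 0.0995, 0.0995, 0.0995, 0.0995, 0.0995, 0.0026, 0.0026]  mean=1.8409  Neff=10.1046  idx=[0, 0, 1, 2, 3, 4, 5, 5, 6, 7, 8, 9]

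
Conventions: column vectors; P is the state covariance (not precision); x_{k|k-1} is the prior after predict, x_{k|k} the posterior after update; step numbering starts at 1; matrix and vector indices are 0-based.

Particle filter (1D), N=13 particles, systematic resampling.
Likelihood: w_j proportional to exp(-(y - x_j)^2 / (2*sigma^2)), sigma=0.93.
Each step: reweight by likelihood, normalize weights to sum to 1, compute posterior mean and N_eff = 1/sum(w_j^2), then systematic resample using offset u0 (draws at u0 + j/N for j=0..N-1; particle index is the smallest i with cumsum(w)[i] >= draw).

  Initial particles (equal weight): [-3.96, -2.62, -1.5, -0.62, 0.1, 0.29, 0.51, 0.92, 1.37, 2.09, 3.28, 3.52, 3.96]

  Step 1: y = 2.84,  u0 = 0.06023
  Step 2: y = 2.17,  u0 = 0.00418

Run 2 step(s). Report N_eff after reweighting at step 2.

step 1: w=[0.0000, 0.0000, 0.0000, 0.0003, 0.0039, 0.0070, 0.0129, 0.0354, 0.0855, 0.2155, 0.2667, 0.2283, 0.1445]  mean=2.8595  Neff=5.0157  idx=[8, 8, 9, 9, 10, 10, 10, 10, 11, 11, 11, 12, 12]
step 2: w=[0.1032, 0.1032, 0.1488, 0.1488, 0.0733, 0.0733, 0.0733, 0.0733, 0.0521, 0.0521, 0.0521, 0.0234, 0.0234]  mean=2.6012  Neff=10.3886  idx=[0, 0, 1, 2, 2, 3, 3, 4, 5, 6, 7, 9, 10]

N_eff = 10.3886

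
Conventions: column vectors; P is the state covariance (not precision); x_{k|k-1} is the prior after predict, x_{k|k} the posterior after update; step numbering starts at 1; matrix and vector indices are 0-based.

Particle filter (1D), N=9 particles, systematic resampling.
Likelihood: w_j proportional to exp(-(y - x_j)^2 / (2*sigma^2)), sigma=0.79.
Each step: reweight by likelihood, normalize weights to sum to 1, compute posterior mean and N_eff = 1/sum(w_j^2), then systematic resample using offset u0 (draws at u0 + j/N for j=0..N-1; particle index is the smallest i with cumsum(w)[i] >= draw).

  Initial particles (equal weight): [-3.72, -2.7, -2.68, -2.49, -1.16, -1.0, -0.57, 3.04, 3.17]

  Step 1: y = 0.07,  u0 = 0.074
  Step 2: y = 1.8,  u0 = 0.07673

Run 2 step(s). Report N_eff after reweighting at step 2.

N_eff = 5.9623

step 1: w=[0.0000, 0.0015, 0.0016, 0.0037, 0.2083, 0.2797, 0.5042, 0.0006, 0.0003]  mean=-0.8236  Neff=2.6603  idx=[4, 4, 5, 5, 6, 6, 6, 6, 6]
step 2: w=[0.0146, 0.0146, 0.0306, 0.0306, 0.1819, 0.1819, 0.1819, 0.1819, 0.1819]  mean=-0.6136  Neff=5.9623  idx=[3, 4, 5, 5, 6, 6, 7, 8, 8]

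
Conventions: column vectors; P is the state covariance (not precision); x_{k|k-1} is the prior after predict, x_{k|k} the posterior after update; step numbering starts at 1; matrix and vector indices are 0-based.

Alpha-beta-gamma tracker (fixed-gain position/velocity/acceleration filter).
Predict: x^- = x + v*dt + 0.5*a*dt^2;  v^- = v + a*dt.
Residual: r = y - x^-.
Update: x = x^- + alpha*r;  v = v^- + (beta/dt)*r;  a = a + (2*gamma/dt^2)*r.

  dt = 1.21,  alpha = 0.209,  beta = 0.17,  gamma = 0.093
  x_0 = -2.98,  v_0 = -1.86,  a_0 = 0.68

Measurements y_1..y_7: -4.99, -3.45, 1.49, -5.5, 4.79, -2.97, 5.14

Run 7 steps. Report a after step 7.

a_post = -1.4144

step 1: x_pred=-4.7328  r=-0.2572  x^+=-4.7866  v^+=-1.0733  a^+=0.6473
step 2: x_pred=-5.6114  r=2.1614  x^+=-5.1597  v^+=0.0136  a^+=0.9219
step 3: x_pred=-4.4683  r=5.9583  x^+=-3.2230  v^+=1.9662  a^+=1.6789
step 4: x_pred=0.3851  r=-5.8851  x^+=-0.8449  v^+=3.1708  a^+=0.9312
step 5: x_pred=3.6735  r=1.1165  x^+=3.9069  v^+=4.4545  a^+=1.0731
step 6: x_pred=10.0823  r=-13.0523  x^+=7.3544  v^+=3.9191  a^+=-0.5851
step 7: x_pred=11.6681  r=-6.5281  x^+=10.3037  v^+=2.2939  a^+=-1.4144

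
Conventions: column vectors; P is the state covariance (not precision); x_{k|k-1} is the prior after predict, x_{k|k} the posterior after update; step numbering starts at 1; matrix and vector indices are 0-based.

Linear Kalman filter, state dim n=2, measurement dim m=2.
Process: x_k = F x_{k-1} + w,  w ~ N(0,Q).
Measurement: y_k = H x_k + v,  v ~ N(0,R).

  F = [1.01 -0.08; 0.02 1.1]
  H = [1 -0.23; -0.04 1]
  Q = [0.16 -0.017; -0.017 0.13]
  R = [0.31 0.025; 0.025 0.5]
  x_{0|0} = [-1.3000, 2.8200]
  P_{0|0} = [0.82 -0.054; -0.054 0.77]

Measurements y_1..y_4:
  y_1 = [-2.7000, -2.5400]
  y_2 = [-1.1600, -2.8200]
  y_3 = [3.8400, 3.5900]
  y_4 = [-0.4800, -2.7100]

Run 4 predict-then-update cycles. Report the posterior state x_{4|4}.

x_post = [0.2240, -0.9861]

step 1: x^-=[-1.5386, 3.0760]  P^-=[1.0101 -0.1281; -0.1281 1.0597]  S=[1.4351 -0.3884; -0.3884 1.5715]  K=[0.7452 0.0770; -0.0811 0.6575]  nu=[-0.4539, -5.6775]  x^+=[-2.3138, -0.6201]  P^+=[0.2484 0.0670; 0.0670 0.3294]
step 2: x^-=[-2.2873, -0.7284]  P^-=[0.4046 0.0334; 0.0334 0.5316]  S=[0.7274 -0.0797; -0.0797 1.0296]  K=[0.5522 0.0595; -0.0663 0.5099]  nu=[0.9598, -2.1831]  x^+=[-1.8872, -1.9052]  P^+=[0.1844 0.0509; 0.0509 0.2553]
step 3: x^-=[-1.7536, -2.1334]  P^-=[0.3415 0.0208; 0.0208 0.4413]  S=[0.6653 -0.0692; -0.0692 0.9402]  K=[0.5108 0.0452; -0.0732 0.4631]  nu=[5.1030, 5.6533]  x^+=[1.1084, 0.1111]  P^+=[0.1692 0.0421; 0.0421 0.2314]
step 4: x^-=[1.1106, 0.1444]  P^-=[0.3272 0.0128; 0.0128 0.4119]  S=[0.6532 -0.0699; -0.0699 0.9114]  K=[0.5006 0.0381; -0.0778 0.4454]  nu=[-1.5573, -2.8100]  x^+=[0.2240, -0.9861]  P^+=[0.1649 0.0381; 0.0381 0.2223]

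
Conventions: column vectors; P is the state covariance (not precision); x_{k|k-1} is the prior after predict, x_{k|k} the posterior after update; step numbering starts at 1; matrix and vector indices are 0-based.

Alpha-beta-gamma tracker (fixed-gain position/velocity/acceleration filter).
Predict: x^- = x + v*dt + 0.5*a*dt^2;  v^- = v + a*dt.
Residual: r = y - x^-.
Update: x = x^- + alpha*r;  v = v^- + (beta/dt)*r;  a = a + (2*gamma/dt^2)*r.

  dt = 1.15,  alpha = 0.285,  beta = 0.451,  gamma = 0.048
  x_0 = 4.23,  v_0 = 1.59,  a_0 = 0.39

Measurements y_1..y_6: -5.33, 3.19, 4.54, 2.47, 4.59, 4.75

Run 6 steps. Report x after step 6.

x_post = 5.8736

step 1: x_pred=6.3164  r=-11.6464  x^+=2.9972  v^+=-2.5289  a^+=-0.4554
step 2: x_pred=-0.2122  r=3.4022  x^+=0.7574  v^+=-1.7184  a^+=-0.2084
step 3: x_pred=-1.3565  r=5.8965  x^+=0.3240  v^+=0.3544  a^+=0.2196
step 4: x_pred=0.8767  r=1.5933  x^+=1.3308  v^+=1.2318  a^+=0.3352
step 5: x_pred=2.9690  r=1.6210  x^+=3.4310  v^+=2.2530  a^+=0.4529
step 6: x_pred=6.3214  r=-1.5714  x^+=5.8736  v^+=2.1576  a^+=0.3388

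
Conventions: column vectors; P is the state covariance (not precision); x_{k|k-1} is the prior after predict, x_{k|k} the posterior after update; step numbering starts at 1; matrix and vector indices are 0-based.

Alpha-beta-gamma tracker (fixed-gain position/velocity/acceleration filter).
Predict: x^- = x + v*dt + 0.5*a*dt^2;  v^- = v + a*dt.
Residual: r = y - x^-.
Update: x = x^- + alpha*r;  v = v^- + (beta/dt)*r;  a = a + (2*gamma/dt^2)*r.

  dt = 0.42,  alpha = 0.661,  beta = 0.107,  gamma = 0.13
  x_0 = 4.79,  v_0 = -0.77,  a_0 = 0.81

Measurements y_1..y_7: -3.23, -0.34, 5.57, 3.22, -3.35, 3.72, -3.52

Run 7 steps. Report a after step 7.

step 1: x_pred=4.5380  r=-7.7680  x^+=-0.5966  v^+=-2.4088  a^+=-10.6395
step 2: x_pred=-2.5467  r=2.2067  x^+=-1.0881  v^+=-6.3152  a^+=-7.3869
step 3: x_pred=-4.3920  r=9.9620  x^+=2.1929  v^+=-6.8798  a^+=7.2963
step 4: x_pred=-0.0531  r=3.2731  x^+=2.1104  v^+=-2.9815  a^+=12.1206
step 5: x_pred=1.9272  r=-5.2772  x^+=-1.5610  v^+=0.7647  a^+=4.3423
step 6: x_pred=-0.8568  r=4.5768  x^+=2.1684  v^+=3.7545  a^+=11.0882
step 7: x_pred=4.7233  r=-8.2433  x^+=-0.7255  v^+=6.3115  a^+=-1.0618

a_post = -1.0618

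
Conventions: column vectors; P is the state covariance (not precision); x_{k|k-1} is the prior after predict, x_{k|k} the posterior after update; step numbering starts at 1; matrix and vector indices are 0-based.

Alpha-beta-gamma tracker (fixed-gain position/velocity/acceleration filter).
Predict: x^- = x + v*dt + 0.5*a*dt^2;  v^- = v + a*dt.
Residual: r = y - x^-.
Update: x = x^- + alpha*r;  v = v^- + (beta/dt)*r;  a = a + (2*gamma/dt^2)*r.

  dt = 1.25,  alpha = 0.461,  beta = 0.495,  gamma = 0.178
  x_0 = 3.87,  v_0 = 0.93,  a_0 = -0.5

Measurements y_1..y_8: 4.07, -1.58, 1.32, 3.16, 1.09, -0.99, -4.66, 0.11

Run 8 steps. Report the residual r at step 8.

step 1: x_pred=4.6419  r=-0.5719  x^+=4.3782  v^+=0.0785  a^+=-0.6303
step 2: x_pred=3.9840  r=-5.5640  x^+=1.4190  v^+=-2.9127  a^+=-1.8980
step 3: x_pred=-3.7047  r=5.0247  x^+=-1.3883  v^+=-3.2954  a^+=-0.7532
step 4: x_pred=-6.0960  r=9.2560  x^+=-1.8290  v^+=-0.5715  a^+=1.3557
step 5: x_pred=-1.4842  r=2.5742  x^+=-0.2975  v^+=2.1425  a^+=1.9422
step 6: x_pred=3.8980  r=-4.8880  x^+=1.6446  v^+=2.6346  a^+=0.8285
step 7: x_pred=5.5852  r=-10.2452  x^+=0.8622  v^+=-0.3868  a^+=-1.5057
step 8: x_pred=-0.7977  r=0.9077  x^+=-0.3792  v^+=-1.9095  a^+=-1.2989

resid = 0.9077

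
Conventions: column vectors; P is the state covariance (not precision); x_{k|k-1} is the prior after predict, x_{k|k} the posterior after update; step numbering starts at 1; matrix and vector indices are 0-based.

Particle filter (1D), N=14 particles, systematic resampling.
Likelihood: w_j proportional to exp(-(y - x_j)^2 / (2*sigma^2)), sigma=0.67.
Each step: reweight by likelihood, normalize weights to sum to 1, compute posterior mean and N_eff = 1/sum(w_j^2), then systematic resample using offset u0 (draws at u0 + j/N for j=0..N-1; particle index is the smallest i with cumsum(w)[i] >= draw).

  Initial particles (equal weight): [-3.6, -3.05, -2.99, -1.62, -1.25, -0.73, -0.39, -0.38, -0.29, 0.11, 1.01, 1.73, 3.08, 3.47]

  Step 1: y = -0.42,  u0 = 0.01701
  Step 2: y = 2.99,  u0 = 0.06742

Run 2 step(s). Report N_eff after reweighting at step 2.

N_eff = 2.6803

step 1: w=[0.0000, 0.0001, 0.0001, 0.0374, 0.0862, 0.1669, 0.1856, 0.1854, 0.1823, 0.1359, 0.0190, 0.0011, 0.0000, 0.0000]  mean=-0.4504  Neff=6.3464  idx=[3, 4, 5, 5, 6, 6, 6, 7, 7, 7, 8, 8, 9, 9]
step 2: w=[0.0000, 0.0000, 0.0009, 0.0009, 0.0132, 0.0132, 0.0132, 0.0142, 0.0142, 0.0142, 0.0277, 0.0277, 0.4304, 0.4304]  mean=0.0457  Neff=2.6803  idx=[8, 11, 12, 12, 12, 12, 12, 12, 13, 13, 13, 13, 13, 13]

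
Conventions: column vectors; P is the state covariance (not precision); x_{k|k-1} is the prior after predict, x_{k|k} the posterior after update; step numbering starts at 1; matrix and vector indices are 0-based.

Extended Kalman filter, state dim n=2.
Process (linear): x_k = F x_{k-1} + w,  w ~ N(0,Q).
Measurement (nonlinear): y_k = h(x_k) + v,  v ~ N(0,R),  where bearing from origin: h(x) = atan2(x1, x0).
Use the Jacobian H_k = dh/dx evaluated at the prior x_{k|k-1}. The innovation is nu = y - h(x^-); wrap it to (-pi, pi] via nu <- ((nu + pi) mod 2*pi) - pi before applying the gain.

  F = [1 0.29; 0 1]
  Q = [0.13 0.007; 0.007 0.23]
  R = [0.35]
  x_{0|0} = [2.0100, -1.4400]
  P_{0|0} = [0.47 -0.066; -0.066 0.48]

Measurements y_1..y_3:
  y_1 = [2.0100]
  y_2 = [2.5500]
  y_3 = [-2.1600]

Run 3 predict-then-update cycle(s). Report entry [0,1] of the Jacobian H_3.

step 1: x^-=[1.5924, -1.4400]  P^-=[0.6021 0.0802; 0.0802 0.7100]  H_jac=[0.3124 0.3455]  S=[0.5108]  K=[0.4225; 0.5292]  nu=[2.7452]  x^+=[2.7522, 0.0128]  P^+=[0.5109 -0.0340; -0.0340 0.5669]
step 2: x^-=[2.7559, 0.0128]  P^-=[0.6689 0.1374; 0.1374 0.7969]  H_jac=[-0.0017 0.3629]  S=[0.4548]  K=[0.1071; 0.6354]  nu=[2.5453]  x^+=[3.0286, 1.6300]  P^+=[0.6636 0.1064; 0.1064 0.6134]
step 3: x^-=[3.5013, 1.6300]  P^-=[0.9070 0.2913; 0.2913 0.8434]  H_jac=[-0.1093 0.2347]  S=[0.3924]  K=[-0.0783; 0.4234]  nu=[-2.5957]  x^+=[3.7046, 0.5310]  P^+=[0.9046 0.3043; 0.3043 0.7730]

H_jac[0,1] = 0.2347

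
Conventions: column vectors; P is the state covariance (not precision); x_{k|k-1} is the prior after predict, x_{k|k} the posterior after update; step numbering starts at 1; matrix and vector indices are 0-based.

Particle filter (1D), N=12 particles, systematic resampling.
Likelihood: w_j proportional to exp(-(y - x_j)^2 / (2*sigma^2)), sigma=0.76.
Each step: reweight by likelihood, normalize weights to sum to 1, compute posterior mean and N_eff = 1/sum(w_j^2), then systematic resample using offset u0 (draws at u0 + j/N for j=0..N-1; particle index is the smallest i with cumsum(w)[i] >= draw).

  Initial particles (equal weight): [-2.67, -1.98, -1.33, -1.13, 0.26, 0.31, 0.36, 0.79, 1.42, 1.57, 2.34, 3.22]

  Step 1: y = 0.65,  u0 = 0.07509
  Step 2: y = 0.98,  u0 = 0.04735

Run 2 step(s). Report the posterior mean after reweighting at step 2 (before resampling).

step 1: w=[0.0000, 0.0005, 0.0068, 0.0130, 0.1767, 0.1823, 0.1874, 0.1982, 0.1206, 0.0969, 0.0170, 0.0007]  mean=0.6671  Neff=6.1243  idx=[4, 4, 5, 5, 6, 6, 7, 7, 7, 8, 9, 10]
step 2: w=[0.0729, 0.0729, 0.0774, 0.0774, 0.0818, 0.0818, 0.1106, 0.1106, 0.1106, 0.0965, 0.0844, 0.0230]  mean=0.7305  Neff=11.1514  idx=[0, 1, 2, 3, 4, 5, 6, 7, 8, 9, 9, 10]

post_mean = 0.7305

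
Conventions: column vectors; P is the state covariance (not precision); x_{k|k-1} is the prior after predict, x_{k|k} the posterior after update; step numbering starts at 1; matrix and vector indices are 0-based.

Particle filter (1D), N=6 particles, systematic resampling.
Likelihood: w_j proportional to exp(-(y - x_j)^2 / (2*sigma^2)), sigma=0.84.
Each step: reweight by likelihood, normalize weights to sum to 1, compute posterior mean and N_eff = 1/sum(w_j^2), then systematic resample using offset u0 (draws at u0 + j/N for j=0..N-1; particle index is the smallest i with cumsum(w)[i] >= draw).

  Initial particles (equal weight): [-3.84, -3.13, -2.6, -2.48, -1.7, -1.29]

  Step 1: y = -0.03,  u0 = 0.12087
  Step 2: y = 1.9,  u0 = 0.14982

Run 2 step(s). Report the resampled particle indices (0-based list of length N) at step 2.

step 1: w=[0.0001, 0.0023, 0.0190, 0.0291, 0.2841, 0.6655]  mean=-1.4704  Neff=1.9057  idx=[4, 4, 5, 5, 5, 5]
step 2: w=[0.0325, 0.0325, 0.2337, 0.2337, 0.2337, 0.2337]  mean=-1.3167  Neff=4.5318  idx=[2, 3, 3, 4, 5, 5]

resampled_idx = [2, 3, 3, 4, 5, 5]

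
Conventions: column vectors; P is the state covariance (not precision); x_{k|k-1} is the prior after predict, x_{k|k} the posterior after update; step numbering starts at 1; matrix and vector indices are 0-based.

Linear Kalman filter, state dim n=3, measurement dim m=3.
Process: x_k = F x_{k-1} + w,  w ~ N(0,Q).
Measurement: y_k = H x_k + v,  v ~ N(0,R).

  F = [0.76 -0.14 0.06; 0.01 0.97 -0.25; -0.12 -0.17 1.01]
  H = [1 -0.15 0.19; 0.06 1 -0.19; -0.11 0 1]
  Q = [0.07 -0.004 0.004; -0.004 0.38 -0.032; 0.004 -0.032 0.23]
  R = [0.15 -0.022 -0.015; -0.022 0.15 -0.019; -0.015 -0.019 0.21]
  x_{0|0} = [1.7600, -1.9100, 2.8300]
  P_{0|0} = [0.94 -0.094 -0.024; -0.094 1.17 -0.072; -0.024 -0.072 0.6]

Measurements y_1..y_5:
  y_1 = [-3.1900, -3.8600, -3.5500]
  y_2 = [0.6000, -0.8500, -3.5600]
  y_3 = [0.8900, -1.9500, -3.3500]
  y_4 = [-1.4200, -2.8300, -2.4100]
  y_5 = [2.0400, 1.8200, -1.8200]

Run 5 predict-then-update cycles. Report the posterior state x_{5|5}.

step 1: x^-=[1.7748, -2.5426, 2.9718]  P^-=[0.6571 -0.2361 -0.0143; -0.2361 1.5517 -0.4410; -0.0143 -0.4410 0.9161]  S=[0.9656 -0.5762 0.1351; -0.5762 1.8767 -0.6136; 0.1351 -0.6136 1.1372]  K=[0.7913 0.1020 -0.1151; -0.0615 0.8841 0.1193; 0.0988 -0.0460 0.7704]  nu=[-5.9108, -0.8592, -6.3266]  x^+=[-2.2620, -3.6937, -2.4468]  P^+=[0.1211 -0.0119 -0.0247; -0.0119 0.1339 0.0079; -0.0247 0.0079 0.1585]
step 2: x^-=[-1.3488, -2.9938, -1.5719]  P^-=[0.1433 -0.0270 -0.0129; -0.0270 0.5120 -0.0858; -0.0129 -0.0858 0.4001]  S=[0.3273 -0.1478 0.0451; -0.1478 0.7066 -0.1798; 0.0451 -0.1798 0.6146]  K=[0.4791 0.0615 -0.0637; -0.0356 0.7609 0.0905; 0.1258 -0.0431 0.6314]  nu=[1.7983, 1.9261, -2.1365]  x^+=[-0.2326, -1.7857, -2.7775]  P^+=[0.0730 -0.0071 -0.0137; -0.0071 0.1144 0.0043; -0.0137 0.0043 0.1300]
step 3: x^-=[-0.0934, -1.0401, -2.4738]  P^-=[0.1151 -0.0232 -0.0023; -0.0232 0.4937 -0.0791; -0.0023 -0.0791 0.3685]  S=[0.3001 -0.1423 0.0516; -0.1423 0.6847 -0.1665; 0.0516 -0.1665 0.5804]  K=[0.4275 0.0540 -0.0483; -0.0308 0.7558 0.0877; 0.1411 -0.0400 0.6114]  nu=[1.2974, -1.3744, -0.8865]  x^+=[0.4299, -2.1965, -2.7777]  P^+=[0.0647 -0.0063 -0.0105; -0.0063 0.1135 0.0038; -0.0105 0.0038 0.1259]
step 4: x^-=[0.4676, -1.4319, -2.4837]  P^-=[0.1104 -0.0231 0.0006; -0.0231 0.4927 -0.0783; 0.0006 -0.0783 0.3636]  S=[0.2962 -0.1425 0.0539; -0.1425 0.6832 -0.1646; 0.0539 -0.1646 0.5748]  K=[0.4179 0.0522 -0.0443; -0.0300 0.7557 0.0873; 0.1456 -0.0390 0.6076]  nu=[-1.6304, -1.8981, 0.1251]  x^+=[-0.3185, -2.8064, -2.5710]  P^+=[0.0631 -0.0061 -0.0096; -0.0061 0.1134 0.0037; -0.0096 0.0037 0.1251]
step 5: x^-=[-0.0034, -2.0827, -2.0814]  P^-=[0.1095 -0.0231 0.0013; -0.0231 0.4927 -0.0782; 0.0013 -0.0782 0.3626]  S=[0.2956 -0.1427 0.0545; -0.1427 0.6831 -0.1642; 0.0545 -0.1642 0.5736]  K=[0.4161 0.0519 -0.0434; -0.0299 0.7557 0.0872; 0.1467 -0.0387 0.6068]  nu=[2.1265, 3.5074, 0.2610]  x^+=[1.0519, 0.5271, -1.7470]  P^+=[0.0628 -0.0061 -0.0094; -0.0061 0.1134 0.0037; -0.0094 0.0037 0.1249]

x_post = [1.0519, 0.5271, -1.7470]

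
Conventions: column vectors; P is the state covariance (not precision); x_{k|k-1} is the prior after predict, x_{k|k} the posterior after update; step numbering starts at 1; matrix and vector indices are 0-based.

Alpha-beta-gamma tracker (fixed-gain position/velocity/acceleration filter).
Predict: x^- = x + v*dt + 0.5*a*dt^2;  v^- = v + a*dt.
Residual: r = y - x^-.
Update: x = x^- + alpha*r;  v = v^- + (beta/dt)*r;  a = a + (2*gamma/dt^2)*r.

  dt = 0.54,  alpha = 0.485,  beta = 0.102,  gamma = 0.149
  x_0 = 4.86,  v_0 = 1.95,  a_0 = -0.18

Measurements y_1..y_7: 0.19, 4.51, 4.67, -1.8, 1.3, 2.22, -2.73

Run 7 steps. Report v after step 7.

step 1: x_pred=5.8868  r=-5.6968  x^+=3.1238  v^+=0.7767  a^+=-6.0018
step 2: x_pred=2.6682  r=1.8418  x^+=3.5615  v^+=-2.1163  a^+=-4.1196
step 3: x_pred=1.8180  r=2.8520  x^+=3.2012  v^+=-3.8022  a^+=-1.2050
step 4: x_pred=0.9724  r=-2.7724  x^+=-0.3722  v^+=-4.9766  a^+=-4.0382
step 5: x_pred=-3.6484  r=4.9484  x^+=-1.2484  v^+=-6.2225  a^+=1.0187
step 6: x_pred=-4.4600  r=6.6800  x^+=-1.2202  v^+=-4.4106  a^+=7.8454
step 7: x_pred=-2.4581  r=-0.2719  x^+=-2.5900  v^+=-0.2255  a^+=7.5675

v_post = -0.2255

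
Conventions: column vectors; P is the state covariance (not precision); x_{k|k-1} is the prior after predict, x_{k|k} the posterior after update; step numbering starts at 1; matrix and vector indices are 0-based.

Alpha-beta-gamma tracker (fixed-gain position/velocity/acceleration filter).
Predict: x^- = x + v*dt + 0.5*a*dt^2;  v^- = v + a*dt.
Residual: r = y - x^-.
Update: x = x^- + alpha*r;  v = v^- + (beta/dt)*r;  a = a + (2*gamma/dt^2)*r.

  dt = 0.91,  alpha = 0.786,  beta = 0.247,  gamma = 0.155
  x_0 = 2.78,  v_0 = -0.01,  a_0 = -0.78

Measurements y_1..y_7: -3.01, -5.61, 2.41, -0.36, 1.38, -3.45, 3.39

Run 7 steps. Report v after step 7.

v_post = 4.9579

step 1: x_pred=2.4479  r=-5.4579  x^+=-1.8420  v^+=-2.2012  a^+=-2.8232
step 2: x_pred=-5.0141  r=-0.5959  x^+=-5.4825  v^+=-4.9321  a^+=-3.0463
step 3: x_pred=-11.2320  r=13.6420  x^+=-0.5094  v^+=-4.0014  a^+=2.0606
step 4: x_pred=-3.2974  r=2.9374  x^+=-0.9886  v^+=-1.3289  a^+=3.1602
step 5: x_pred=-0.8894  r=2.2694  x^+=0.8943  v^+=2.1629  a^+=4.0098
step 6: x_pred=4.5228  r=-7.9728  x^+=-1.7438  v^+=3.6478  a^+=1.0252
step 7: x_pred=2.0001  r=1.3899  x^+=3.0926  v^+=4.9579  a^+=1.5455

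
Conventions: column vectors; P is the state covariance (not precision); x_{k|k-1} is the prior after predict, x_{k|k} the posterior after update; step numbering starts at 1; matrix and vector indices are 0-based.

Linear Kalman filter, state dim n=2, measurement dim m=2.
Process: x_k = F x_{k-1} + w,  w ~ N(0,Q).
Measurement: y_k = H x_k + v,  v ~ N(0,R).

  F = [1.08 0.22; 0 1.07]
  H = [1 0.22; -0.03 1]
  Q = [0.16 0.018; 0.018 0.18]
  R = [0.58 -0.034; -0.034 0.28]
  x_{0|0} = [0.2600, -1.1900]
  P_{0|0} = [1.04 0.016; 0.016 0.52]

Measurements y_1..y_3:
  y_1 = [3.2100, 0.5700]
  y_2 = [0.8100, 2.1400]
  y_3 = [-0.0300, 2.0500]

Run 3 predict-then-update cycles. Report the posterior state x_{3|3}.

x_post = [0.8948, 1.6336]

step 1: x^-=[0.0190, -1.2733]  P^-=[1.4058 0.1589; 0.1589 0.7753]  S=[2.0933 0.2523; 0.2523 1.0471]  K=[0.6950 -0.0560; 0.0708 0.7189]  nu=[3.4711, 1.8439]  x^+=[2.3284, 0.2979]  P^+=[0.4110 -0.0270; -0.0270 0.1981]
step 2: x^-=[2.5802, 0.3187]  P^-=[0.6361 0.0335; 0.0335 0.4068]  S=[1.2505 0.0696; 0.0696 0.6853]  K=[0.5163 -0.0315; 0.0657 0.5854]  nu=[-1.8403, 1.8987]  x^+=[1.5702, 1.3093]  P^+=[0.3043 -0.0172; -0.0172 0.1612]
step 3: x^-=[1.9839, 1.4009]  P^-=[0.5146 0.0360; 0.0360 0.3645]  S=[1.1281 0.0665; 0.0665 0.6428]  K=[0.4641 -0.0160; 0.0701 0.5581]  nu=[-2.3221, 0.7086]  x^+=[0.8948, 1.6336]  P^+=[0.2724 -0.0121; -0.0121 0.1535]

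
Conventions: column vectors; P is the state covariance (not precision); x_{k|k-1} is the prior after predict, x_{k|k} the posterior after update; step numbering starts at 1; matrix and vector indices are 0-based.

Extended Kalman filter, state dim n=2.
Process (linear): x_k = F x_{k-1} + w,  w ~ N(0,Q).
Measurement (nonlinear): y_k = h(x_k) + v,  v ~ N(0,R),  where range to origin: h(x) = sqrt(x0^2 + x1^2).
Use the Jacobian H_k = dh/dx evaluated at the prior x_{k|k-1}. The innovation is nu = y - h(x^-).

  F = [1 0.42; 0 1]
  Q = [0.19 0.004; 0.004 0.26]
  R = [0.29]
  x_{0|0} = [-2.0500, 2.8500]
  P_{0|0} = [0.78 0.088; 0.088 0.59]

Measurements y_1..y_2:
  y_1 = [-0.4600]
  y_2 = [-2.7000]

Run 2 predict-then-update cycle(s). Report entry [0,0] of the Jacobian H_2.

step 1: x^-=[-0.8530, 2.8500]  P^-=[1.1480 0.3398; 0.3398 0.8500]  H_jac=[-0.2867 0.9580]  S=[0.9778]  K=[-0.0037; 0.7331]  nu=[-3.4349]  x^+=[-0.8402, 0.3317]  P^+=[1.1480 0.3425; 0.3425 0.3244]
step 2: x^-=[-0.7009, 0.3317]  P^-=[1.6829 0.4827; 0.4827 0.5844]  H_jac=[-0.9039 0.4278]  S=[1.3985]  K=[-0.9400; -0.1332]  nu=[-3.4754]  x^+=[2.5660, 0.7947]  P^+=[0.4472 0.3076; 0.3076 0.5596]

H_jac[0,0] = -0.9039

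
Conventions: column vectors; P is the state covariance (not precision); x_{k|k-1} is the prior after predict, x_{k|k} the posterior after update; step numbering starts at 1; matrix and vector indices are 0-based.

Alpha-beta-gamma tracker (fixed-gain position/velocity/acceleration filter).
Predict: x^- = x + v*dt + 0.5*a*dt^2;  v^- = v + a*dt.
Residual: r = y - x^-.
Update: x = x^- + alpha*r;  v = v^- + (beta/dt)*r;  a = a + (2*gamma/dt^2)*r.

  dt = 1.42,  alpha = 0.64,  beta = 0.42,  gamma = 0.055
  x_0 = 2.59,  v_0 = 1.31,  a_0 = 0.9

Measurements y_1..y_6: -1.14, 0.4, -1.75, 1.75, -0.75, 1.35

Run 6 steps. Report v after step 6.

step 1: x_pred=5.3576  r=-6.4976  x^+=1.1991  v^+=0.6662  a^+=0.5455
step 2: x_pred=2.6951  r=-2.2951  x^+=1.2262  v^+=0.7620  a^+=0.4203
step 3: x_pred=2.7321  r=-4.4821  x^+=-0.1365  v^+=0.0332  a^+=0.1758
step 4: x_pred=0.0880  r=1.6620  x^+=1.1517  v^+=0.7745  a^+=0.2665
step 5: x_pred=2.5201  r=-3.2701  x^+=0.4272  v^+=0.1857  a^+=0.0881
step 6: x_pred=0.7797  r=0.5703  x^+=1.1447  v^+=0.4795  a^+=0.1192

v_post = 0.4795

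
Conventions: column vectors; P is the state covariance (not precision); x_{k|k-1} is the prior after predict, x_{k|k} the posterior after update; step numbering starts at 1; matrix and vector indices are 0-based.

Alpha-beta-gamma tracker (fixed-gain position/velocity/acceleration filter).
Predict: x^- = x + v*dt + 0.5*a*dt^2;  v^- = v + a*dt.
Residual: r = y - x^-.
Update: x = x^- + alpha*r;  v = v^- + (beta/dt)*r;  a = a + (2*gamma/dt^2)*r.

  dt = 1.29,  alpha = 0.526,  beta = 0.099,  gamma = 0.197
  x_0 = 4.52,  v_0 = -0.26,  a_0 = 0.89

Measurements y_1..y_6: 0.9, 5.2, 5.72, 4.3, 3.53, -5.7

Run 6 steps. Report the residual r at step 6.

step 1: x_pred=4.9251  r=-4.0251  x^+=2.8079  v^+=0.5792  a^+=-0.0630
step 2: x_pred=3.5026  r=1.6974  x^+=4.3955  v^+=0.6282  a^+=0.3389
step 3: x_pred=5.4878  r=0.2322  x^+=5.6099  v^+=1.0831  a^+=0.3939
step 4: x_pred=7.3349  r=-3.0349  x^+=5.7385  v^+=1.3583  a^+=-0.3247
step 5: x_pred=7.2206  r=-3.6906  x^+=5.2793  v^+=0.6562  a^+=-1.1985
step 6: x_pred=5.1286  r=-10.8286  x^+=-0.5672  v^+=-1.7209  a^+=-3.7623

resid = -10.8286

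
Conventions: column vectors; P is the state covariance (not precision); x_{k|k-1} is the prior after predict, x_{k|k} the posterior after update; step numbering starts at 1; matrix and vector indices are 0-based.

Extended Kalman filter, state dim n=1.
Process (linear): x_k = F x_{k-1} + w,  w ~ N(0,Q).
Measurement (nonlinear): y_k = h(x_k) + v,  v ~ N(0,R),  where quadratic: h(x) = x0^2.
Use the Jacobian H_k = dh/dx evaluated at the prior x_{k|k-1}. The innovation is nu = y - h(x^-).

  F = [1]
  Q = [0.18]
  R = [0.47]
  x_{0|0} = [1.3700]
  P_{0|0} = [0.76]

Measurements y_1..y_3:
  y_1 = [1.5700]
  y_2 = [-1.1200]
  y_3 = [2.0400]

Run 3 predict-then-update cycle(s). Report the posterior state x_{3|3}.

x_post = [1.0313]

step 1: x^-=[1.3700]  P^-=[0.9400]  H_jac=[2.7400]  S=[7.5271]  K=[0.3422]  nu=[-0.3069]  x^+=[1.2650]  P^+=[0.0587]
step 2: x^-=[1.2650]  P^-=[0.2387]  H_jac=[2.5300]  S=[1.9978]  K=[0.3023]  nu=[-2.7202]  x^+=[0.4427]  P^+=[0.0562]
step 3: x^-=[0.4427]  P^-=[0.2362]  H_jac=[0.8855]  S=[0.6552]  K=[0.3192]  nu=[1.8440]  x^+=[1.0313]  P^+=[0.1694]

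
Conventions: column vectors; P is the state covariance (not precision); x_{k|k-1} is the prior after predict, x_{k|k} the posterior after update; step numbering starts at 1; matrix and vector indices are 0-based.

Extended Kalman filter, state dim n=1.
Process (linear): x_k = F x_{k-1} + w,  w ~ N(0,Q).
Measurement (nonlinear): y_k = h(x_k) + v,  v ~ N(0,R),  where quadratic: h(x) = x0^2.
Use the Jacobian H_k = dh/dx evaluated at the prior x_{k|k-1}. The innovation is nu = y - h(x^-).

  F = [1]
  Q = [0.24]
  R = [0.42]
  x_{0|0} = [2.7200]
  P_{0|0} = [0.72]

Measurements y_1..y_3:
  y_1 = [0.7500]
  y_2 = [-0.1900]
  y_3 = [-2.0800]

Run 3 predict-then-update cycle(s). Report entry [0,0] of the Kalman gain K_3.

K[0,0] = 0.3908

step 1: x^-=[2.7200]  P^-=[0.9600]  H_jac=[5.4400]  S=[28.8299]  K=[0.1811]  nu=[-6.6484]  x^+=[1.5157]  P^+=[0.0140]
step 2: x^-=[1.5157]  P^-=[0.2540]  H_jac=[3.0313]  S=[2.7539]  K=[0.2796]  nu=[-2.4873]  x^+=[0.8203]  P^+=[0.0387]
step 3: x^-=[0.8203]  P^-=[0.2787]  H_jac=[1.6406]  S=[1.1702]  K=[0.3908]  nu=[-2.7529]  x^+=[-0.2555]  P^+=[0.1000]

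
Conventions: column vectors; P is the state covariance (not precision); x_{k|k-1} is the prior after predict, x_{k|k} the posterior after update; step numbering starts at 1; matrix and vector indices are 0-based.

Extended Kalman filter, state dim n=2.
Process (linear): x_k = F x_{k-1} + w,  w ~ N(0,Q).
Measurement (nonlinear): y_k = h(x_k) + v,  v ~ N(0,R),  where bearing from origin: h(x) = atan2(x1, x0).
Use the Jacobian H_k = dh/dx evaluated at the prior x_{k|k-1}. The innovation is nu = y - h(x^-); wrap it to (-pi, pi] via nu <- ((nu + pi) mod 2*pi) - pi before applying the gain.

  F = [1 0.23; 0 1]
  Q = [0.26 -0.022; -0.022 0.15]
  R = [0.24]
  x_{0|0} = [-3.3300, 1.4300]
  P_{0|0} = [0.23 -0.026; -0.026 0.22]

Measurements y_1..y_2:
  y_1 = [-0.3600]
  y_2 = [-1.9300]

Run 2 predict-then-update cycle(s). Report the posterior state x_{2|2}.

x_post = [-3.1547, 1.8716]

step 1: x^-=[-3.0011, 1.4300]  P^-=[0.4897 0.0026; 0.0026 0.3700]  H_jac=[-0.1294 -0.2716]  S=[0.2757]  K=[-0.2324; -0.3657]  nu=[-3.0569]  x^+=[-2.2906, 2.5479]  P^+=[0.4748 -0.0208; -0.0208 0.3331]
step 2: x^-=[-1.7046, 2.5479]  P^-=[0.7428 0.0338; 0.0338 0.4831]  H_jac=[-0.2711 -0.1814]  S=[0.3138]  K=[-0.6613; -0.3084]  nu=[2.1928]  x^+=[-3.1547, 1.8716]  P^+=[0.6056 -0.0302; -0.0302 0.4533]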